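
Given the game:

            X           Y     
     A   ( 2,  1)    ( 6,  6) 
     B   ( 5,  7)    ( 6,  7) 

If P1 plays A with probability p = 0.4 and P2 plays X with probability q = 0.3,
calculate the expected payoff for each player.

E[P1] = 5.34, E[P2] = 6.0

Work:
E[P1] = p·q·π₁(A,X) + p·(1-q)·π₁(A,Y) + (1-p)·q·π₁(B,X) + (1-p)·(1-q)·π₁(B,Y)
= 0.4·0.3·2 + 0.4·0.7·6 + 0.6·0.3·5 + 0.6·0.7·6
= 5.34

E[P2] = 6.0 (similar calculation)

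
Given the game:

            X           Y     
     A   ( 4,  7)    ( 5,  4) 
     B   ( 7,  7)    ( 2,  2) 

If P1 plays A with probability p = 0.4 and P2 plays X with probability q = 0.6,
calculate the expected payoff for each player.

E[P1] = 4.76, E[P2] = 5.32

Work:
E[P1] = p·q·π₁(A,X) + p·(1-q)·π₁(A,Y) + (1-p)·q·π₁(B,X) + (1-p)·(1-q)·π₁(B,Y)
= 0.4·0.6·4 + 0.4·0.4·5 + 0.6·0.6·7 + 0.6·0.4·2
= 4.76

E[P2] = 5.32 (similar calculation)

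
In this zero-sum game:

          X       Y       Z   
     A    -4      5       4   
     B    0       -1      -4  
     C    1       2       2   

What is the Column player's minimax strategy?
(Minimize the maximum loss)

Column should play X, value = 1

Work:
Column player minimizes Row's maximum payoff:
Column X: max payoff to Row = 1
Column Y: max payoff to Row = 5
Column Z: max payoff to Row = 4
Minimum is 1, achieved by column X.
Minimax strategy: X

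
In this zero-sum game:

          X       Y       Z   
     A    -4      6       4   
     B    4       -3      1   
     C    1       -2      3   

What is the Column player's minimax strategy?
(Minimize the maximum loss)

Column should play X or Z (all achieve the minimum), value = 4

Work:
Column player minimizes Row's maximum payoff:
Column X: max payoff to Row = 4
Column Y: max payoff to Row = 6
Column Z: max payoff to Row = 4
Minimum is 4, achieved by columns X, Z (tied).
Each of X or Z is a minimax strategy.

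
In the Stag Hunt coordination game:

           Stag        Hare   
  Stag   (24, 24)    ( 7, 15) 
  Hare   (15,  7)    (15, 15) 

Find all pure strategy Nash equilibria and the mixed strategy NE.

Pure NE: (Stag, Stag) and (Hare, Hare); Mixed NE: p = 0.4706, q = 0.4706

Work:
Check pure NE:
(Stag, Stag): (24, 24) - no unilateral deviation beneficial
(Hare, Hare): (15, 15) - no unilateral deviation beneficial
Mixed NE: P1 plays Stag with p = 0.4706, P2 plays Stag with q = 0.4706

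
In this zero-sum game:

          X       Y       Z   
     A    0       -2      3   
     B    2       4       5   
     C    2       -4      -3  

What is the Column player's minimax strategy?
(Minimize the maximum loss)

Column should play X, value = 2

Work:
Column player minimizes Row's maximum payoff:
Column X: max payoff to Row = 2
Column Y: max payoff to Row = 4
Column Z: max payoff to Row = 5
Minimum is 2, achieved by column X.
Minimax strategy: X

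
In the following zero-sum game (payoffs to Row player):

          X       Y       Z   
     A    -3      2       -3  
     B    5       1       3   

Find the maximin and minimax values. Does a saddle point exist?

Maximin = 1, Minimax = 2, Saddle: False

Work:
Row minimums: [-3, 1] → maximin = 1
Column maximums: [5, 2, 3] → minimax = 2
No saddle point (maximin ≠ minimax). Mixed strategy needed.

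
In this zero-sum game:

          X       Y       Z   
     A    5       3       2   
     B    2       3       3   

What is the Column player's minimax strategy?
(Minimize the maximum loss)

Column should play Y or Z (all achieve the minimum), value = 3

Work:
Column player minimizes Row's maximum payoff:
Column X: max payoff to Row = 5
Column Y: max payoff to Row = 3
Column Z: max payoff to Row = 3
Minimum is 3, achieved by columns Y, Z (tied).
Each of Y or Z is a minimax strategy.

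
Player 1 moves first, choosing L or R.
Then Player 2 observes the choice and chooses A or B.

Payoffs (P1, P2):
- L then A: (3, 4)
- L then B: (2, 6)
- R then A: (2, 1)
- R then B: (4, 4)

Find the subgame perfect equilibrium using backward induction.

P1 plays R, P2 plays B after L and B after R; Payoff (4, 4)

Work:
Backward induction:
After L: P2 chooses B → P1 gets 2
After R: P2 chooses B → P1 gets 4
P1 chooses R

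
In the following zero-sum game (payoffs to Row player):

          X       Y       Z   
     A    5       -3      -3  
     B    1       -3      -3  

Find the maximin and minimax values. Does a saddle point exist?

Maximin = -3, Minimax = -3, Saddle: True

Work:
Row minimums: [-3, -3] → maximin = -3
Column maximums: [5, -3, -3] → minimax = -3
Saddle point exists! Game value = -3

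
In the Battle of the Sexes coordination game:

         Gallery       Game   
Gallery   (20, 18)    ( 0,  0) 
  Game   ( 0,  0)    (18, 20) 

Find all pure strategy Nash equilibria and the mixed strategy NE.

Pure NE: (Gallery, Gallery) and (Game, Game); Mixed NE: p = 0.5263, q = 0.4737

Work:
Check pure NE:
(Gallery, Gallery): (20, 18) - no unilateral deviation beneficial
(Game, Game): (18, 20) - no unilateral deviation beneficial
Mixed NE: P1 plays Gallery with p = 0.5263, P2 plays Gallery with q = 0.4737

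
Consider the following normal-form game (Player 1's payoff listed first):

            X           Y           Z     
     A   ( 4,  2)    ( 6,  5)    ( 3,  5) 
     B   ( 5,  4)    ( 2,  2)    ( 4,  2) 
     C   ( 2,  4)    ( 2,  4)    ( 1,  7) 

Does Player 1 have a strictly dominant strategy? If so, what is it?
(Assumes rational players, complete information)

No strictly dominant strategy exists for Player 1

Work:
A strategy strictly dominates another if it gives a strictly higher payoff against every opponent action. Compare each pair of P1's strategies column-by-column:
  A vs B: [4 vs 5, 6 vs 2, 3 vs 4] → A does not strictly dominate B (column X: 4 ≤ 5)
  A vs C: [4 vs 2, 6 vs 2, 3 vs 1] → A strictly dominates C
  B vs A: [5 vs 4, 2 vs 6, 4 vs 3] → B does not strictly dominate A (column Y: 2 ≤ 6)
  B vs C: [5 vs 2, 2 vs 2, 4 vs 1] → B does not strictly dominate C (column Y: 2 ≤ 2)
  C vs A: [2 vs 4, 2 vs 6, 1 vs 3] → C does not strictly dominate A (column X: 2 ≤ 4)
  C vs B: [2 vs 5, 2 vs 2, 1 vs 4] → C does not strictly dominate B (column X: 2 ≤ 5)
No single strategy strictly dominates all others → no strictly dominant strategy.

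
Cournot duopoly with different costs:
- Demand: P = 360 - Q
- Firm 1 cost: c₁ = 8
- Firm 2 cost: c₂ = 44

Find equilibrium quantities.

q₁* = 129.33, q₂* = 93.33

Work:
Reaction: q₁ = (360 - 8 - q₂)/2
Reaction: q₂ = (360 - 44 - q₁)/2
Solve simultaneously:
q₁* = (360 - 2×8 + 44)/3 = 129.33
q₂* = (360 - 2×44 + 8)/3 = 93.33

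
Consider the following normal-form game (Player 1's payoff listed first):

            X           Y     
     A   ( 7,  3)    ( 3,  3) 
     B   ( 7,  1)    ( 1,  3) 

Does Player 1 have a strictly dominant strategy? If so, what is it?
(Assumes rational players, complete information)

No strictly dominant strategy exists for Player 1

Work:
A strategy strictly dominates another if it gives a strictly higher payoff against every opponent action. Compare each pair of P1's strategies column-by-column:
  A vs B: [7 vs 7, 3 vs 1] → A does not strictly dominate B (column X: 7 ≤ 7)
  B vs A: [7 vs 7, 1 vs 3] → B does not strictly dominate A (column X: 7 ≤ 7)
No single strategy strictly dominates all others → no strictly dominant strategy.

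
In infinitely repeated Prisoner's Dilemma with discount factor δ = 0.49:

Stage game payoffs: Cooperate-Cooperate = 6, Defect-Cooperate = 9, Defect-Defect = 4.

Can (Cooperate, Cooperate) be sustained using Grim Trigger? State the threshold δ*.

δ* = 0.6; since δ = 0.49 < 0.6, cooperation cannot be sustained

Work:
For Grim Trigger:
Cooperate forever: 6/(1-δ)
Defect then punished: 9 + 4·δ/(1-δ)
Need: 6/(1-δ) ≥ 9 + 4·δ/(1-δ)
Solving: δ ≥ (T-R)/(T-P) = (9-6)/(9-4) = 0.6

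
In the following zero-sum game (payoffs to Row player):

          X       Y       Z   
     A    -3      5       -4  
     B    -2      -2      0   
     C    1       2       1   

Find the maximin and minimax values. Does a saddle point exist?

Maximin = 1, Minimax = 1, Saddle: True

Work:
Row minimums: [-4, -2, 1] → maximin = 1
Column maximums: [1, 5, 1] → minimax = 1
Saddle point exists! Game value = 1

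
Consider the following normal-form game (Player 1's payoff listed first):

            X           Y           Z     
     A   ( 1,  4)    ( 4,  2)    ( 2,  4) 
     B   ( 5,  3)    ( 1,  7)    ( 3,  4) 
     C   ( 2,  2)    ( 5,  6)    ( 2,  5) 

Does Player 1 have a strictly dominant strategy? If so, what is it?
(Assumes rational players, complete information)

No strictly dominant strategy exists for Player 1

Work:
A strategy strictly dominates another if it gives a strictly higher payoff against every opponent action. Compare each pair of P1's strategies column-by-column:
  A vs B: [1 vs 5, 4 vs 1, 2 vs 3] → A does not strictly dominate B (column X: 1 ≤ 5)
  A vs C: [1 vs 2, 4 vs 5, 2 vs 2] → A does not strictly dominate C (column X: 1 ≤ 2)
  B vs A: [5 vs 1, 1 vs 4, 3 vs 2] → B does not strictly dominate A (column Y: 1 ≤ 4)
  B vs C: [5 vs 2, 1 vs 5, 3 vs 2] → B does not strictly dominate C (column Y: 1 ≤ 5)
  C vs A: [2 vs 1, 5 vs 4, 2 vs 2] → C does not strictly dominate A (column Z: 2 ≤ 2)
  C vs B: [2 vs 5, 5 vs 1, 2 vs 3] → C does not strictly dominate B (column X: 2 ≤ 5)
No single strategy strictly dominates all others → no strictly dominant strategy.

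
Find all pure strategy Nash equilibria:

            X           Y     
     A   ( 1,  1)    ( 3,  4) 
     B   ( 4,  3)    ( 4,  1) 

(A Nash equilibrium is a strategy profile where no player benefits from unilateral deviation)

Nash equilibrium: (B, X)

Work:
Best responses:
  P1 vs X: payoffs [1, 4] → best response B (payoff 4)
  P1 vs Y: payoffs [3, 4] → best response B (payoff 4)
  P2 vs A: payoffs [1, 4] → best response Y (payoff 4)
  P2 vs B: payoffs [3, 1] → best response X (payoff 3)
Mutual best responses: (B,X) → Nash equilibria.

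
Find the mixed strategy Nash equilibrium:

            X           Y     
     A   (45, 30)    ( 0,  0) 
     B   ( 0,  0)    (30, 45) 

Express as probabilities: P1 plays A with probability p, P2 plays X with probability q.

p = 0.6, q = 0.4

Work:
Find probabilities that make opponent indifferent:
P2 chooses q to make P1 indifferent between A and B
P1 chooses p to make P2 indifferent between X and Y
Mixed NE: P1 plays (A: 0.6, B: 0.4), P2 plays (X: 0.4, Y: 0.6)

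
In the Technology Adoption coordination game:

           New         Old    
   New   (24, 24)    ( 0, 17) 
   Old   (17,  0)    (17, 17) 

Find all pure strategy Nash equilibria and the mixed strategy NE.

Pure NE: (New, New) and (Old, Old); Mixed NE: p = 0.7083, q = 0.7083

Work:
Check pure NE:
(New, New): (24, 24) - no unilateral deviation beneficial
(Old, Old): (17, 17) - no unilateral deviation beneficial
Mixed NE: P1 plays New with p = 0.7083, P2 plays New with q = 0.7083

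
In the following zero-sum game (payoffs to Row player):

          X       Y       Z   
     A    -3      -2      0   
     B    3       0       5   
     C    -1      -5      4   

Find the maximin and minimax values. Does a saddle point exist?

Maximin = 0, Minimax = 0, Saddle: True

Work:
Row minimums: [-3, 0, -5] → maximin = 0
Column maximums: [3, 0, 5] → minimax = 0
Saddle point exists! Game value = 0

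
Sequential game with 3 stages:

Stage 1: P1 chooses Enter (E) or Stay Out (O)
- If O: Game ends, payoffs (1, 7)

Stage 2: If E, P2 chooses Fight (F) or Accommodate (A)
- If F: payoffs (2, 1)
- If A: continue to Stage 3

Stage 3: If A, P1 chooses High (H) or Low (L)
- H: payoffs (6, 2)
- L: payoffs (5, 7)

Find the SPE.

SPE: (E, A, H); Outcome (6, 2)

Work:
Stage 3: P1 chooses H (6 vs 5)
Stage 2: P2: F->1, A->2 (anticipating H). Choose A
Stage 1: P1: O->1, E->6 (anticipating A, H). Choose E
SPE path: E -> A -> H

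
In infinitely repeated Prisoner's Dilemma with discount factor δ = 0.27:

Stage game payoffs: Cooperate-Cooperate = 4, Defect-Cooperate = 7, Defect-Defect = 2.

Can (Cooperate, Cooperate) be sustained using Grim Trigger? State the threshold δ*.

δ* = 0.6; since δ = 0.27 < 0.6, cooperation cannot be sustained

Work:
For Grim Trigger:
Cooperate forever: 4/(1-δ)
Defect then punished: 7 + 2·δ/(1-δ)
Need: 4/(1-δ) ≥ 7 + 2·δ/(1-δ)
Solving: δ ≥ (T-R)/(T-P) = (7-4)/(7-2) = 0.6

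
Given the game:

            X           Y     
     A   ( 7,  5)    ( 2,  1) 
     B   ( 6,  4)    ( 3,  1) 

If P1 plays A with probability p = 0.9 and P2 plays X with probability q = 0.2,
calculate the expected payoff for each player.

E[P1] = 3.06, E[P2] = 1.78

Work:
E[P1] = p·q·π₁(A,X) + p·(1-q)·π₁(A,Y) + (1-p)·q·π₁(B,X) + (1-p)·(1-q)·π₁(B,Y)
= 0.9·0.2·7 + 0.9·0.8·2 + 0.1·0.2·6 + 0.1·0.8·3
= 3.06

E[P2] = 1.78 (similar calculation)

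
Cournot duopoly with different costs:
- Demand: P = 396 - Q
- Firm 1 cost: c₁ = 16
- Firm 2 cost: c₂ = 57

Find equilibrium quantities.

q₁* = 140.33, q₂* = 99.33

Work:
Reaction: q₁ = (396 - 16 - q₂)/2
Reaction: q₂ = (396 - 57 - q₁)/2
Solve simultaneously:
q₁* = (396 - 2×16 + 57)/3 = 140.33
q₂* = (396 - 2×57 + 16)/3 = 99.33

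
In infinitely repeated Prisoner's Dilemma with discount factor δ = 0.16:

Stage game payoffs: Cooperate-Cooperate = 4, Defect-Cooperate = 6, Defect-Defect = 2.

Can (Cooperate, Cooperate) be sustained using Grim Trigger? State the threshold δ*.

δ* = 0.5; since δ = 0.16 < 0.5, cooperation cannot be sustained

Work:
For Grim Trigger:
Cooperate forever: 4/(1-δ)
Defect then punished: 6 + 2·δ/(1-δ)
Need: 4/(1-δ) ≥ 6 + 2·δ/(1-δ)
Solving: δ ≥ (T-R)/(T-P) = (6-4)/(6-2) = 0.5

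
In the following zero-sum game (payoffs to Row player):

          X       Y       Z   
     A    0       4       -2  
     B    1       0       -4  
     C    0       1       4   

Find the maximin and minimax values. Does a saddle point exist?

Maximin = 0, Minimax = 1, Saddle: False

Work:
Row minimums: [-2, -4, 0] → maximin = 0
Column maximums: [1, 4, 4] → minimax = 1
No saddle point (maximin ≠ minimax). Mixed strategy needed.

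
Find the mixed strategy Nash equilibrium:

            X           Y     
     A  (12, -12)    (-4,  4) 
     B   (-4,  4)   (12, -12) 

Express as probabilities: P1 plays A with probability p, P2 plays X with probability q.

p = 0.5, q = 0.5

Work:
Find probabilities that make opponent indifferent:
P2 chooses q to make P1 indifferent between A and B
P1 chooses p to make P2 indifferent between X and Y
Mixed NE: P1 plays (A: 0.5, B: 0.5), P2 plays (X: 0.5, Y: 0.5)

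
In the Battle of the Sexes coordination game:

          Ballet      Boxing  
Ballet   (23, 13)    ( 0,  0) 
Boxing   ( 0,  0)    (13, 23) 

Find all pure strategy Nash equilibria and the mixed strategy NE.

Pure NE: (Ballet, Ballet) and (Boxing, Boxing); Mixed NE: p = 0.6389, q = 0.3611

Work:
Check pure NE:
(Ballet, Ballet): (23, 13) - no unilateral deviation beneficial
(Boxing, Boxing): (13, 23) - no unilateral deviation beneficial
Mixed NE: P1 plays Ballet with p = 0.6389, P2 plays Ballet with q = 0.3611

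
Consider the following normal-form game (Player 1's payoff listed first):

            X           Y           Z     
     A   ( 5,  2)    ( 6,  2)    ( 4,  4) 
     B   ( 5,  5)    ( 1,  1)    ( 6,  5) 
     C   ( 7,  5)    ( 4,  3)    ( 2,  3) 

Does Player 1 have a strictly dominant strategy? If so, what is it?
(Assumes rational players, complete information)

No strictly dominant strategy exists for Player 1

Work:
A strategy strictly dominates another if it gives a strictly higher payoff against every opponent action. Compare each pair of P1's strategies column-by-column:
  A vs B: [5 vs 5, 6 vs 1, 4 vs 6] → A does not strictly dominate B (column X: 5 ≤ 5)
  A vs C: [5 vs 7, 6 vs 4, 4 vs 2] → A does not strictly dominate C (column X: 5 ≤ 7)
  B vs A: [5 vs 5, 1 vs 6, 6 vs 4] → B does not strictly dominate A (column X: 5 ≤ 5)
  B vs C: [5 vs 7, 1 vs 4, 6 vs 2] → B does not strictly dominate C (column X: 5 ≤ 7)
  C vs A: [7 vs 5, 4 vs 6, 2 vs 4] → C does not strictly dominate A (column Y: 4 ≤ 6)
  C vs B: [7 vs 5, 4 vs 1, 2 vs 6] → C does not strictly dominate B (column Z: 2 ≤ 6)
No single strategy strictly dominates all others → no strictly dominant strategy.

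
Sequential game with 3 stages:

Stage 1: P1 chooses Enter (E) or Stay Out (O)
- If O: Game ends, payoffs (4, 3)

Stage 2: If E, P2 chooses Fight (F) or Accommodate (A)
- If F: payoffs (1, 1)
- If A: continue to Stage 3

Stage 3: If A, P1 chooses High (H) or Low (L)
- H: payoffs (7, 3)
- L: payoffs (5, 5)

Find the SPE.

SPE: (E, A, H); Outcome (7, 3)

Work:
Stage 3: P1 chooses H (7 vs 5)
Stage 2: P2: F->1, A->3 (anticipating H). Choose A
Stage 1: P1: O->4, E->7 (anticipating A, H). Choose E
SPE path: E -> A -> H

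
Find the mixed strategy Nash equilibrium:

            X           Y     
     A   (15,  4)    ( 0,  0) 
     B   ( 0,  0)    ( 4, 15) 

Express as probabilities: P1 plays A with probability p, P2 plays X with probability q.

p = 0.7895, q = 0.2105

Work:
Find probabilities that make opponent indifferent:
P2 chooses q to make P1 indifferent between A and B
P1 chooses p to make P2 indifferent between X and Y
Mixed NE: P1 plays (A: 0.7895, B: 0.2105), P2 plays (X: 0.2105, Y: 0.7895)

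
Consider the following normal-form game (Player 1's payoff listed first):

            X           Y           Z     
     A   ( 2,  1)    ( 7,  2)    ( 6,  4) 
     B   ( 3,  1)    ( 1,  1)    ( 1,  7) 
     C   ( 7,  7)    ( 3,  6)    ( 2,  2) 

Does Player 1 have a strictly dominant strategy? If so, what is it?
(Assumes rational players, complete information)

No strictly dominant strategy exists for Player 1

Work:
A strategy strictly dominates another if it gives a strictly higher payoff against every opponent action. Compare each pair of P1's strategies column-by-column:
  A vs B: [2 vs 3, 7 vs 1, 6 vs 1] → A does not strictly dominate B (column X: 2 ≤ 3)
  A vs C: [2 vs 7, 7 vs 3, 6 vs 2] → A does not strictly dominate C (column X: 2 ≤ 7)
  B vs A: [3 vs 2, 1 vs 7, 1 vs 6] → B does not strictly dominate A (column Y: 1 ≤ 7)
  B vs C: [3 vs 7, 1 vs 3, 1 vs 2] → B does not strictly dominate C (column X: 3 ≤ 7)
  C vs A: [7 vs 2, 3 vs 7, 2 vs 6] → C does not strictly dominate A (column Y: 3 ≤ 7)
  C vs B: [7 vs 3, 3 vs 1, 2 vs 1] → C strictly dominates B
No single strategy strictly dominates all others → no strictly dominant strategy.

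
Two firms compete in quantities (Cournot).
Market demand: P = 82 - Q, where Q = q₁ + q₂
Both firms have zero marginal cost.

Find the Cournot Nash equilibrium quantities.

q₁* = q₂* = 27.33; P* = 27.33

Work:
Profit: π_i = P·q_i = (a - q_i - q_j)·q_i
FOC: ∂π_i/∂q_i = a - 2q_i - q_j = 0
Reaction function: q_i = (82 - q_j)/2
Symmetry: q* = 82/3 = 27.33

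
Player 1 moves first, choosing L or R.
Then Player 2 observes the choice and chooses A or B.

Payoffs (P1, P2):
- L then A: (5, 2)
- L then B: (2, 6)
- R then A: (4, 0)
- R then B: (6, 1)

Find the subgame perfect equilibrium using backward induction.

P1 plays R, P2 plays B after L and B after R; Payoff (6, 1)

Work:
Backward induction:
After L: P2 chooses B → P1 gets 2
After R: P2 chooses B → P1 gets 6
P1 chooses R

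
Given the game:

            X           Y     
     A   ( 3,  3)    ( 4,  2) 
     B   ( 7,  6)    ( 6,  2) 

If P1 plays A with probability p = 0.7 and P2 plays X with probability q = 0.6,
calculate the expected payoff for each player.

E[P1] = 4.36, E[P2] = 3.14

Work:
E[P1] = p·q·π₁(A,X) + p·(1-q)·π₁(A,Y) + (1-p)·q·π₁(B,X) + (1-p)·(1-q)·π₁(B,Y)
= 0.7·0.6·3 + 0.7·0.4·4 + 0.3·0.6·7 + 0.3·0.4·6
= 4.36

E[P2] = 3.14 (similar calculation)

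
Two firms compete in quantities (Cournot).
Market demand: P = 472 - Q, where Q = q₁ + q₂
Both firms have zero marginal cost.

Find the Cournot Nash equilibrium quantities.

q₁* = q₂* = 157.33; P* = 157.33

Work:
Profit: π_i = P·q_i = (a - q_i - q_j)·q_i
FOC: ∂π_i/∂q_i = a - 2q_i - q_j = 0
Reaction function: q_i = (472 - q_j)/2
Symmetry: q* = 472/3 = 157.33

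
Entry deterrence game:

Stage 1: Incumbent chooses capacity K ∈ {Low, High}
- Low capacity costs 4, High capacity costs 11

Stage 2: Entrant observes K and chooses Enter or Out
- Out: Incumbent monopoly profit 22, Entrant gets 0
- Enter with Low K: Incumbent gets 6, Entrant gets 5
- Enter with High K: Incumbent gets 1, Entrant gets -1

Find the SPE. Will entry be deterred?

SPE: (High, Enter|Low, Out|High); Entry deterred. Incumbent net profit = 11

Work:
After Low K: Entrant enters (5 > 0)
After High K: Entrant stays out (-1 < 0)
Incumbent: Low → 6−4=2, High → 22−11=11
Incumbent chooses High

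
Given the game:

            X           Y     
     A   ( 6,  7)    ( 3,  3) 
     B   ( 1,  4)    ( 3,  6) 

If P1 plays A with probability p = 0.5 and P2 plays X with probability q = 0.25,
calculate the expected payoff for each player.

E[P1] = 3.125, E[P2] = 4.75

Work:
E[P1] = p·q·π₁(A,X) + p·(1-q)·π₁(A,Y) + (1-p)·q·π₁(B,X) + (1-p)·(1-q)·π₁(B,Y)
= 0.5·0.25·6 + 0.5·0.75·3 + 0.5·0.25·1 + 0.5·0.75·3
= 3.125

E[P2] = 4.75 (similar calculation)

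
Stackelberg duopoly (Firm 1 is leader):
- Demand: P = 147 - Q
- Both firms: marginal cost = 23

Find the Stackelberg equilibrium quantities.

q₁* (leader) = 62.0, q₂* (follower) = 31.0

Work:
Follower's reaction: q₂ = (a - c - q₁)/2
Leader substitutes: π₁ = q₁·(a - q₁ - (a-c-q₁)/2 - c)
FOC: q₁* = (147 - 23)/2 = 62.00
Then: q₂* = (147 - 23 - 62.0)/2 = 31.00
Leader has first-mover advantage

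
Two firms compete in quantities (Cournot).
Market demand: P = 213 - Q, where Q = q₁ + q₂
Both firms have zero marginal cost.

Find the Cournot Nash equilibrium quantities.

q₁* = q₂* = 71.0; P* = 71.0

Work:
Profit: π_i = P·q_i = (a - q_i - q_j)·q_i
FOC: ∂π_i/∂q_i = a - 2q_i - q_j = 0
Reaction function: q_i = (213 - q_j)/2
Symmetry: q* = 213/3 = 71.0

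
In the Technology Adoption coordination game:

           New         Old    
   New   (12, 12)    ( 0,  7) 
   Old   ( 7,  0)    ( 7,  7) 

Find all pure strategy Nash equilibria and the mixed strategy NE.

Pure NE: (New, New) and (Old, Old); Mixed NE: p = 0.5833, q = 0.5833

Work:
Check pure NE:
(New, New): (12, 12) - no unilateral deviation beneficial
(Old, Old): (7, 7) - no unilateral deviation beneficial
Mixed NE: P1 plays New with p = 0.5833, P2 plays New with q = 0.5833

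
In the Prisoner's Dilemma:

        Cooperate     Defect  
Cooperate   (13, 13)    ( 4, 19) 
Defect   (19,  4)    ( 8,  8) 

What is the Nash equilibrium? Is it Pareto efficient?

(Defect, Defect) is NE; not Pareto efficient

Work:
Defect dominates Cooperate for both players:
If P2 cooperates: Defect (19) > Cooperate (13)
If P2 defects: Defect (8) > Cooperate (4)
NE: (Defect, Defect) with payoff (8, 8)
But (Cooperate, Cooperate) = (13, 13) Pareto dominates (8, 8)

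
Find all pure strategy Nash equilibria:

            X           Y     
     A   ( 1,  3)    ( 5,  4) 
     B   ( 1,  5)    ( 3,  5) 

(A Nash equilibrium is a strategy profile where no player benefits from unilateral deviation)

Nash equilibrium: (A, Y), (B, X)

Work:
Best responses:
  P1 vs X: payoffs [1, 1] → best response A/B (payoff 1)
  P1 vs Y: payoffs [5, 3] → best response A (payoff 5)
  P2 vs A: payoffs [3, 4] → best response Y (payoff 4)
  P2 vs B: payoffs [5, 5] → best response X/Y (payoff 5)
Mutual best responses: (A,Y), (B,X) → Nash equilibria.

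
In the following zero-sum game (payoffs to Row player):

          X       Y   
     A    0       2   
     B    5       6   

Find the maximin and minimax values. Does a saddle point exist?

Maximin = 5, Minimax = 5, Saddle: True

Work:
Row minimums: [0, 5] → maximin = 5
Column maximums: [5, 6] → minimax = 5
Saddle point exists! Game value = 5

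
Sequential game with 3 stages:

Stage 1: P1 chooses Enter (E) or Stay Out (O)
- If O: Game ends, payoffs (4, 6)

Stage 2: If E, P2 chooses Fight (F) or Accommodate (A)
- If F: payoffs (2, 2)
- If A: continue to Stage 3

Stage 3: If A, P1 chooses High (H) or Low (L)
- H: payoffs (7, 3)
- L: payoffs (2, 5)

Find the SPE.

SPE: (E, A, H); Outcome (7, 3)

Work:
Stage 3: P1 chooses H (7 vs 2)
Stage 2: P2: F->2, A->3 (anticipating H). Choose A
Stage 1: P1: O->4, E->7 (anticipating A, H). Choose E
SPE path: E -> A -> H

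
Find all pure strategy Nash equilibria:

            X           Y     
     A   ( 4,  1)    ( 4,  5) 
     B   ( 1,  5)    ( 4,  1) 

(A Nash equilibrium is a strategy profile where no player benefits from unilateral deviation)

Nash equilibrium: (A, Y)

Work:
Best responses:
  P1 vs X: payoffs [4, 1] → best response A (payoff 4)
  P1 vs Y: payoffs [4, 4] → best response A/B (payoff 4)
  P2 vs A: payoffs [1, 5] → best response Y (payoff 5)
  P2 vs B: payoffs [5, 1] → best response X (payoff 5)
Mutual best responses: (A,Y) → Nash equilibria.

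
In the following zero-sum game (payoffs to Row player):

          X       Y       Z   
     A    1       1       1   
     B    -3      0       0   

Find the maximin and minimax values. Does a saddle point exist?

Maximin = 1, Minimax = 1, Saddle: True

Work:
Row minimums: [1, -3] → maximin = 1
Column maximums: [1, 1, 1] → minimax = 1
Saddle point exists! Game value = 1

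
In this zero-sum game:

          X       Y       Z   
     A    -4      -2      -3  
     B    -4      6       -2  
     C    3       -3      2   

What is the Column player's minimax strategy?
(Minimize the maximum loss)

Column should play Z, value = 2

Work:
Column player minimizes Row's maximum payoff:
Column X: max payoff to Row = 3
Column Y: max payoff to Row = 6
Column Z: max payoff to Row = 2
Minimum is 2, achieved by column Z.
Minimax strategy: Z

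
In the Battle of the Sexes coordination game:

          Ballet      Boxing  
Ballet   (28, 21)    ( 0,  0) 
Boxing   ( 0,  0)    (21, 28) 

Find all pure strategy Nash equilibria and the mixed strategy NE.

Pure NE: (Ballet, Ballet) and (Boxing, Boxing); Mixed NE: p = 0.5714, q = 0.4286

Work:
Check pure NE:
(Ballet, Ballet): (28, 21) - no unilateral deviation beneficial
(Boxing, Boxing): (21, 28) - no unilateral deviation beneficial
Mixed NE: P1 plays Ballet with p = 0.5714, P2 plays Ballet with q = 0.4286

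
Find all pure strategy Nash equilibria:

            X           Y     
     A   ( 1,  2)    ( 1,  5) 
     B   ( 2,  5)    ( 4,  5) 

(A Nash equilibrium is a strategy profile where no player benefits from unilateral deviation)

Nash equilibrium: (B, X), (B, Y)

Work:
Best responses:
  P1 vs X: payoffs [1, 2] → best response B (payoff 2)
  P1 vs Y: payoffs [1, 4] → best response B (payoff 4)
  P2 vs A: payoffs [2, 5] → best response Y (payoff 5)
  P2 vs B: payoffs [5, 5] → best response X/Y (payoff 5)
Mutual best responses: (B,X), (B,Y) → Nash equilibria.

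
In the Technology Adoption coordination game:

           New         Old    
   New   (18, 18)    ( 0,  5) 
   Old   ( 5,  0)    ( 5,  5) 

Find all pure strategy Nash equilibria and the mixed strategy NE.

Pure NE: (New, New) and (Old, Old); Mixed NE: p = 0.2778, q = 0.2778

Work:
Check pure NE:
(New, New): (18, 18) - no unilateral deviation beneficial
(Old, Old): (5, 5) - no unilateral deviation beneficial
Mixed NE: P1 plays New with p = 0.2778, P2 plays New with q = 0.2778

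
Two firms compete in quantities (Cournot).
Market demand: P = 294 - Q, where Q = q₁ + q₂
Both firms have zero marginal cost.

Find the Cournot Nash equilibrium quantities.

q₁* = q₂* = 98.0; P* = 98.0

Work:
Profit: π_i = P·q_i = (a - q_i - q_j)·q_i
FOC: ∂π_i/∂q_i = a - 2q_i - q_j = 0
Reaction function: q_i = (294 - q_j)/2
Symmetry: q* = 294/3 = 98.0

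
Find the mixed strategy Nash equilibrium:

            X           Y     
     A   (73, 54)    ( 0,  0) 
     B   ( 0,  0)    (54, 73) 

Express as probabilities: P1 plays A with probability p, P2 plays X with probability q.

p = 0.5748, q = 0.4252

Work:
Find probabilities that make opponent indifferent:
P2 chooses q to make P1 indifferent between A and B
P1 chooses p to make P2 indifferent between X and Y
Mixed NE: P1 plays (A: 0.5748, B: 0.4252), P2 plays (X: 0.4252, Y: 0.5748)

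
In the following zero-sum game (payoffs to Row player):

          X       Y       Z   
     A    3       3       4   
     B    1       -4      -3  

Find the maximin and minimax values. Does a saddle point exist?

Maximin = 3, Minimax = 3, Saddle: True

Work:
Row minimums: [3, -4] → maximin = 3
Column maximums: [3, 3, 4] → minimax = 3
Saddle point exists! Game value = 3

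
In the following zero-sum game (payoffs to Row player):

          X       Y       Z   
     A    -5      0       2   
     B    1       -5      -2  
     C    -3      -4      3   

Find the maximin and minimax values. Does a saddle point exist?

Maximin = -4, Minimax = 0, Saddle: False

Work:
Row minimums: [-5, -5, -4] → maximin = -4
Column maximums: [1, 0, 3] → minimax = 0
No saddle point (maximin ≠ minimax). Mixed strategy needed.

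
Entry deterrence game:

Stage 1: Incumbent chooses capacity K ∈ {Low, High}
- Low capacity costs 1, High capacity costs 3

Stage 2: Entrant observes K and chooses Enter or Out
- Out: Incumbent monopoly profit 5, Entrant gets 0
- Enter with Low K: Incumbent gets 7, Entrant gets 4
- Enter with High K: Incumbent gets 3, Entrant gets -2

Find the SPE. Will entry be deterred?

SPE: (Low, Enter|Low, Out|High); Entry not deterred. Incumbent net profit = 6, Entrant gets 4

Work:
After Low K: Entrant enters (4 > 0)
After High K: Entrant stays out (-2 < 0)
Incumbent: Low → 7−1=6, High → 5−3=2
Incumbent chooses Low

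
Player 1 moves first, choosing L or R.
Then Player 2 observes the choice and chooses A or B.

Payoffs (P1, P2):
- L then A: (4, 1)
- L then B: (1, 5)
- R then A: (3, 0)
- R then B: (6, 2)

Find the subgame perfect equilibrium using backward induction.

P1 plays R, P2 plays B after L and B after R; Payoff (6, 2)

Work:
Backward induction:
After L: P2 chooses B → P1 gets 1
After R: P2 chooses B → P1 gets 6
P1 chooses R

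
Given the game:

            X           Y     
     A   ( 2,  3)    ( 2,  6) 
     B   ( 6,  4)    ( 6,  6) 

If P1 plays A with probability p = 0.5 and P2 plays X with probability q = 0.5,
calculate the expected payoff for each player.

E[P1] = 4.0, E[P2] = 4.75

Work:
E[P1] = p·q·π₁(A,X) + p·(1-q)·π₁(A,Y) + (1-p)·q·π₁(B,X) + (1-p)·(1-q)·π₁(B,Y)
= 0.5·0.5·2 + 0.5·0.5·2 + 0.5·0.5·6 + 0.5·0.5·6
= 4.0

E[P2] = 4.75 (similar calculation)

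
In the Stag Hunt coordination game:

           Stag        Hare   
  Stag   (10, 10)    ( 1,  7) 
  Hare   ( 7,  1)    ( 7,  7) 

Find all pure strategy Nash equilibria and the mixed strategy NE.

Pure NE: (Stag, Stag) and (Hare, Hare); Mixed NE: p = 0.6667, q = 0.6667

Work:
Check pure NE:
(Stag, Stag): (10, 10) - no unilateral deviation beneficial
(Hare, Hare): (7, 7) - no unilateral deviation beneficial
Mixed NE: P1 plays Stag with p = 0.6667, P2 plays Stag with q = 0.6667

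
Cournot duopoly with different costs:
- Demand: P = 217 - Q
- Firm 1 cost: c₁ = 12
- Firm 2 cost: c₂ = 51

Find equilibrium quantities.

q₁* = 81.33, q₂* = 42.33

Work:
Reaction: q₁ = (217 - 12 - q₂)/2
Reaction: q₂ = (217 - 51 - q₁)/2
Solve simultaneously:
q₁* = (217 - 2×12 + 51)/3 = 81.33
q₂* = (217 - 2×51 + 12)/3 = 42.33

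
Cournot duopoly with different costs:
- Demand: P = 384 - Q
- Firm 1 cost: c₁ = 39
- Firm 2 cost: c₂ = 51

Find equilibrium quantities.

q₁* = 119.0, q₂* = 107.0

Work:
Reaction: q₁ = (384 - 39 - q₂)/2
Reaction: q₂ = (384 - 51 - q₁)/2
Solve simultaneously:
q₁* = (384 - 2×39 + 51)/3 = 119.0
q₂* = (384 - 2×51 + 39)/3 = 107.0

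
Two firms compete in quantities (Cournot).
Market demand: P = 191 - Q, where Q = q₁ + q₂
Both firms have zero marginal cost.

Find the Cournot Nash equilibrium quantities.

q₁* = q₂* = 63.67; P* = 63.67

Work:
Profit: π_i = P·q_i = (a - q_i - q_j)·q_i
FOC: ∂π_i/∂q_i = a - 2q_i - q_j = 0
Reaction function: q_i = (191 - q_j)/2
Symmetry: q* = 191/3 = 63.67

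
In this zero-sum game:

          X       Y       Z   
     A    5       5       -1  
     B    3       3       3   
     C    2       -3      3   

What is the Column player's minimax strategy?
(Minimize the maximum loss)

Column should play Z, value = 3

Work:
Column player minimizes Row's maximum payoff:
Column X: max payoff to Row = 5
Column Y: max payoff to Row = 5
Column Z: max payoff to Row = 3
Minimum is 3, achieved by column Z.
Minimax strategy: Z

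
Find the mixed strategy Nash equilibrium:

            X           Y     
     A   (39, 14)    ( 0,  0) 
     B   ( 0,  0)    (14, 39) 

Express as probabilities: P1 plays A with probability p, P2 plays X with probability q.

p = 0.7358, q = 0.2642

Work:
Find probabilities that make opponent indifferent:
P2 chooses q to make P1 indifferent between A and B
P1 chooses p to make P2 indifferent between X and Y
Mixed NE: P1 plays (A: 0.7358, B: 0.2642), P2 plays (X: 0.2642, Y: 0.7358)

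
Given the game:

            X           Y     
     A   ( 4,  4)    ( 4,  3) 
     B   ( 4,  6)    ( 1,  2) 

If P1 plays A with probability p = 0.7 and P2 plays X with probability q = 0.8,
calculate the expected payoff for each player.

E[P1] = 3.82, E[P2] = 4.22

Work:
E[P1] = p·q·π₁(A,X) + p·(1-q)·π₁(A,Y) + (1-p)·q·π₁(B,X) + (1-p)·(1-q)·π₁(B,Y)
= 0.7·0.8·4 + 0.7·0.2·4 + 0.3·0.8·4 + 0.3·0.2·1
= 3.82

E[P2] = 4.22 (similar calculation)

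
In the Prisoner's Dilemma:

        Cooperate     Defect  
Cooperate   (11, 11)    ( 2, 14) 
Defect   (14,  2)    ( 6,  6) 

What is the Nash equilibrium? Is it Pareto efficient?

(Defect, Defect) is NE; not Pareto efficient

Work:
Defect dominates Cooperate for both players:
If P2 cooperates: Defect (14) > Cooperate (11)
If P2 defects: Defect (6) > Cooperate (2)
NE: (Defect, Defect) with payoff (6, 6)
But (Cooperate, Cooperate) = (11, 11) Pareto dominates (6, 6)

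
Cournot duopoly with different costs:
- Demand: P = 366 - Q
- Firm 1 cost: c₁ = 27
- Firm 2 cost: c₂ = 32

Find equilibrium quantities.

q₁* = 114.67, q₂* = 109.67

Work:
Reaction: q₁ = (366 - 27 - q₂)/2
Reaction: q₂ = (366 - 32 - q₁)/2
Solve simultaneously:
q₁* = (366 - 2×27 + 32)/3 = 114.67
q₂* = (366 - 2×32 + 27)/3 = 109.67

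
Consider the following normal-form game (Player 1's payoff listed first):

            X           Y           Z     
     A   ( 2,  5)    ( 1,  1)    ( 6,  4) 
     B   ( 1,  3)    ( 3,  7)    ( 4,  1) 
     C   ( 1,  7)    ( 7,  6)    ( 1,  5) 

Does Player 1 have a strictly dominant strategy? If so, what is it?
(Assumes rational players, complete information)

No strictly dominant strategy exists for Player 1

Work:
A strategy strictly dominates another if it gives a strictly higher payoff against every opponent action. Compare each pair of P1's strategies column-by-column:
  A vs B: [2 vs 1, 1 vs 3, 6 vs 4] → A does not strictly dominate B (column Y: 1 ≤ 3)
  A vs C: [2 vs 1, 1 vs 7, 6 vs 1] → A does not strictly dominate C (column Y: 1 ≤ 7)
  B vs A: [1 vs 2, 3 vs 1, 4 vs 6] → B does not strictly dominate A (column X: 1 ≤ 2)
  B vs C: [1 vs 1, 3 vs 7, 4 vs 1] → B does not strictly dominate C (column X: 1 ≤ 1)
  C vs A: [1 vs 2, 7 vs 1, 1 vs 6] → C does not strictly dominate A (column X: 1 ≤ 2)
  C vs B: [1 vs 1, 7 vs 3, 1 vs 4] → C does not strictly dominate B (column X: 1 ≤ 1)
No single strategy strictly dominates all others → no strictly dominant strategy.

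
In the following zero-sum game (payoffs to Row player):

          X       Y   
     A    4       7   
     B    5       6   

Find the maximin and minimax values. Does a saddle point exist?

Maximin = 5, Minimax = 5, Saddle: True

Work:
Row minimums: [4, 5] → maximin = 5
Column maximums: [5, 7] → minimax = 5
Saddle point exists! Game value = 5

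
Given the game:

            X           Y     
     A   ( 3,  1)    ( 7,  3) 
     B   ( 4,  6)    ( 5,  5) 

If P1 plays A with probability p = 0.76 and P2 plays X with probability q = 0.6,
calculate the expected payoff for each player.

E[P1] = 4.552, E[P2] = 2.712

Work:
E[P1] = p·q·π₁(A,X) + p·(1-q)·π₁(A,Y) + (1-p)·q·π₁(B,X) + (1-p)·(1-q)·π₁(B,Y)
= 0.76·0.6·3 + 0.76·0.4·7 + 0.24·0.6·4 + 0.24·0.4·5
= 4.552

E[P2] = 2.712 (similar calculation)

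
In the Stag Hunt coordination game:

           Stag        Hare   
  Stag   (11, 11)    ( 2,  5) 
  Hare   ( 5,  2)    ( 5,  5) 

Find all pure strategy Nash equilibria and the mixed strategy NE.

Pure NE: (Stag, Stag) and (Hare, Hare); Mixed NE: p = 0.3333, q = 0.3333

Work:
Check pure NE:
(Stag, Stag): (11, 11) - no unilateral deviation beneficial
(Hare, Hare): (5, 5) - no unilateral deviation beneficial
Mixed NE: P1 plays Stag with p = 0.3333, P2 plays Stag with q = 0.3333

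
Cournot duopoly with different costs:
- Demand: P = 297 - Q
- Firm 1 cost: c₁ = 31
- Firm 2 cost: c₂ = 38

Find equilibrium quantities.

q₁* = 91.0, q₂* = 84.0

Work:
Reaction: q₁ = (297 - 31 - q₂)/2
Reaction: q₂ = (297 - 38 - q₁)/2
Solve simultaneously:
q₁* = (297 - 2×31 + 38)/3 = 91.0
q₂* = (297 - 2×38 + 31)/3 = 84.0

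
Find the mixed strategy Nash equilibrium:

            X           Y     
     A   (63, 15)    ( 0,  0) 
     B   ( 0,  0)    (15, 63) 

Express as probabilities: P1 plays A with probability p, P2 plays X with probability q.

p = 0.8077, q = 0.1923

Work:
Find probabilities that make opponent indifferent:
P2 chooses q to make P1 indifferent between A and B
P1 chooses p to make P2 indifferent between X and Y
Mixed NE: P1 plays (A: 0.8077, B: 0.1923), P2 plays (X: 0.1923, Y: 0.8077)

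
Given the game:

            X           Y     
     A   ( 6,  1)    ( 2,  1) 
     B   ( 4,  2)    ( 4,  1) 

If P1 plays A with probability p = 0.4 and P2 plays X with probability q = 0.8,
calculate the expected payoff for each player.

E[P1] = 4.48, E[P2] = 1.48

Work:
E[P1] = p·q·π₁(A,X) + p·(1-q)·π₁(A,Y) + (1-p)·q·π₁(B,X) + (1-p)·(1-q)·π₁(B,Y)
= 0.4·0.8·6 + 0.4·0.2·2 + 0.6·0.8·4 + 0.6·0.2·4
= 4.48

E[P2] = 1.48 (similar calculation)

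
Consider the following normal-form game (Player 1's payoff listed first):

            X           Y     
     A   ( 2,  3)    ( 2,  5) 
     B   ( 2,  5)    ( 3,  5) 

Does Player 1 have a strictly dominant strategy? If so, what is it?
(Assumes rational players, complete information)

No strictly dominant strategy exists for Player 1

Work:
A strategy strictly dominates another if it gives a strictly higher payoff against every opponent action. Compare each pair of P1's strategies column-by-column:
  A vs B: [2 vs 2, 2 vs 3] → A does not strictly dominate B (column X: 2 ≤ 2)
  B vs A: [2 vs 2, 3 vs 2] → B does not strictly dominate A (column X: 2 ≤ 2)
No single strategy strictly dominates all others → no strictly dominant strategy.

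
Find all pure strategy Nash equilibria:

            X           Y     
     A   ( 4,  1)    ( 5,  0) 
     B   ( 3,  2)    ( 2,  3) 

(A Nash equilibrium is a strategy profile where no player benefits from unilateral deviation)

Nash equilibrium: (A, X)

Work:
Best responses:
  P1 vs X: payoffs [4, 3] → best response A (payoff 4)
  P1 vs Y: payoffs [5, 2] → best response A (payoff 5)
  P2 vs A: payoffs [1, 0] → best response X (payoff 1)
  P2 vs B: payoffs [2, 3] → best response Y (payoff 3)
Mutual best responses: (A,X) → Nash equilibria.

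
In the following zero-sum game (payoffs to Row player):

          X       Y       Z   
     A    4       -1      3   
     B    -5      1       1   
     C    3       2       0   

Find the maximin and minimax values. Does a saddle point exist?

Maximin = 0, Minimax = 2, Saddle: False

Work:
Row minimums: [-1, -5, 0] → maximin = 0
Column maximums: [4, 2, 3] → minimax = 2
No saddle point (maximin ≠ minimax). Mixed strategy needed.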